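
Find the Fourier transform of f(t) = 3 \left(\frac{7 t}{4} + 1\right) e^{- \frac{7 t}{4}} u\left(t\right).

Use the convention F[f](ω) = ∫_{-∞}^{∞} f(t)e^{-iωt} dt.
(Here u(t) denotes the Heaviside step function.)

F(ω) = \frac{24 \left(- 2 i \omega - 7\right)}{16 \omega^{2} - 56 i \omega - 49}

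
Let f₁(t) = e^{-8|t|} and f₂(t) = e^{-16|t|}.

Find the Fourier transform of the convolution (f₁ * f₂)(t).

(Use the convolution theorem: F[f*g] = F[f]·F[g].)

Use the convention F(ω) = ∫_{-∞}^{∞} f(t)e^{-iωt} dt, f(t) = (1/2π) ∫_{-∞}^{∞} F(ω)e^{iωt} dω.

F[f₁*f₂](ω) = \frac{512}{\left(\omega^{2} + 64\right) \left(\omega^{2} + 256\right)}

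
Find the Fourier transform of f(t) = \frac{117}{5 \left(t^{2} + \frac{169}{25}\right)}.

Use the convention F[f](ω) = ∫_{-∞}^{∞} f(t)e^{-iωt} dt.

F(ω) = 9 \pi e^{- \frac{13 \left|{\omega}\right|}{5}}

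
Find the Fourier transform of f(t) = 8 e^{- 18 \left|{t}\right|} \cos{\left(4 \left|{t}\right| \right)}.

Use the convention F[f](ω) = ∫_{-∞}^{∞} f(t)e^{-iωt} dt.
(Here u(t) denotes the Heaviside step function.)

F(ω) = \frac{288 \left(\omega^{2} + 340\right)}{\omega^{4} + 616 \omega^{2} + 115600}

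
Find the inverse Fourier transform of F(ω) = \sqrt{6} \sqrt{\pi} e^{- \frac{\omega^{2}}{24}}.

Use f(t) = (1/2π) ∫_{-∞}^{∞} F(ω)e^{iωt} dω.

f(t) = 6 e^{- 6 t^{2}}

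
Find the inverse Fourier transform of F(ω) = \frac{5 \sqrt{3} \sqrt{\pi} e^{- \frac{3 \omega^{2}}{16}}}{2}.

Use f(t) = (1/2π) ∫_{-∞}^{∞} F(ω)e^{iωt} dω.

f(t) = 5 e^{- \frac{4 t^{2}}{3}}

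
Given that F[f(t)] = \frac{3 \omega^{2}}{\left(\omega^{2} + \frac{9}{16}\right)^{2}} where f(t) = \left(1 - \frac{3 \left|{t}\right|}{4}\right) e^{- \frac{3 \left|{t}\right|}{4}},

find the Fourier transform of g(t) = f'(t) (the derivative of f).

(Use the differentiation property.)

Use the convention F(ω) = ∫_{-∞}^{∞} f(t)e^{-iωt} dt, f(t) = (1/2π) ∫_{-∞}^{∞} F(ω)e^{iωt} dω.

F[g](ω) = \frac{768 i \omega^{3}}{\left(16 \omega^{2} + 9\right)^{2}}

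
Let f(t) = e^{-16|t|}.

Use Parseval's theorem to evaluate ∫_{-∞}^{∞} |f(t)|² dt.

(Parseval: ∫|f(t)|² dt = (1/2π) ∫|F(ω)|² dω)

∫|f(t)|² dt = \frac{1}{16}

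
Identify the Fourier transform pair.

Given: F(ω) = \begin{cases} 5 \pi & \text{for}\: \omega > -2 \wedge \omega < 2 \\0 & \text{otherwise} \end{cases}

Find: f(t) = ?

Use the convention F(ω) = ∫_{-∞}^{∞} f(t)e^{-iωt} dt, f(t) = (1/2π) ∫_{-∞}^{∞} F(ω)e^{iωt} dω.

f(t) = \frac{5 \sin{\left(2 t \right)}}{t}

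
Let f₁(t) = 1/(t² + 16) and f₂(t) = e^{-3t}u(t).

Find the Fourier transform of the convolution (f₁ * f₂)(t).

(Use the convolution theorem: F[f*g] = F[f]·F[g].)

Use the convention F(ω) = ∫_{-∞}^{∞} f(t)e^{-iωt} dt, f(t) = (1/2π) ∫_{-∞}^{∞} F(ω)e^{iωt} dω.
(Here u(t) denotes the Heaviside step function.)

F[f₁*f₂](ω) = \frac{\pi e^{- 4 \left|{\omega}\right|}}{4 \left(i \omega + 3\right)}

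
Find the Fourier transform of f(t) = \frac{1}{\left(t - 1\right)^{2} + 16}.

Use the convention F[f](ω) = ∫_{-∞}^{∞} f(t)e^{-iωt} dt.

F(ω) = \frac{\pi e^{- i \omega - 4 \left|{\omega}\right|}}{4}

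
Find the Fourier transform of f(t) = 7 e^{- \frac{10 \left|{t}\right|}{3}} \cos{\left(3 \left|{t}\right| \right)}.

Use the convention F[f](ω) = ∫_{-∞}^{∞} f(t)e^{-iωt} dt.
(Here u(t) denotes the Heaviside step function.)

F(ω) = \frac{420 \left(9 \omega^{2} + 181\right)}{81 \omega^{4} + 342 \omega^{2} + 32761}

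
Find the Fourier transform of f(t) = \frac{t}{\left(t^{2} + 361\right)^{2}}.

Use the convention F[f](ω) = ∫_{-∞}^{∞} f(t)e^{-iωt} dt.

F(ω) = - \frac{i \pi \omega e^{- 19 \left|{\omega}\right|}}{38}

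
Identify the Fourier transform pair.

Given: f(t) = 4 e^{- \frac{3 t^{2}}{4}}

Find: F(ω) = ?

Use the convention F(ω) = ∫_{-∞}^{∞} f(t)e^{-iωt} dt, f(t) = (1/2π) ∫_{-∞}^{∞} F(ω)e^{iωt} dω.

F(ω) = \frac{8 \sqrt{3} \sqrt{\pi} e^{- \frac{\omega^{2}}{3}}}{3}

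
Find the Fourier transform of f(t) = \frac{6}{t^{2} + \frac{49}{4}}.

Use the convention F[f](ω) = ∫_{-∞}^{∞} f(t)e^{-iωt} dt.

F(ω) = \frac{12 \pi e^{- \frac{7 \left|{\omega}\right|}{2}}}{7}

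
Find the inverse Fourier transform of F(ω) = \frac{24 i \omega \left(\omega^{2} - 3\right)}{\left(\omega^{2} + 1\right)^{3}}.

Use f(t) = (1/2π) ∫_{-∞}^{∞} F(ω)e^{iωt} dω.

f(t) = 6 t e^{- \left|{t}\right|} \left|{t}\right|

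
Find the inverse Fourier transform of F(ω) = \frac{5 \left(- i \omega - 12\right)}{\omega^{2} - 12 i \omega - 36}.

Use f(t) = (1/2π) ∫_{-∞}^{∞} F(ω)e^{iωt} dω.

f(t) = 5 \left(6 t + 1\right) e^{- 6 t} u\left(t\right)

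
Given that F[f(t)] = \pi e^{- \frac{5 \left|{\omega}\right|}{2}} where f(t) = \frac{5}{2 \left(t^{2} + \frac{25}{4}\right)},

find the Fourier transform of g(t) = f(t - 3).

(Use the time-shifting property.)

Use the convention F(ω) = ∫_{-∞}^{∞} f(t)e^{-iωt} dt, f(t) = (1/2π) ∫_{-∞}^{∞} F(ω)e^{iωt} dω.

F[g](ω) = \pi e^{- 3 i \omega - \frac{5 \left|{\omega}\right|}{2}}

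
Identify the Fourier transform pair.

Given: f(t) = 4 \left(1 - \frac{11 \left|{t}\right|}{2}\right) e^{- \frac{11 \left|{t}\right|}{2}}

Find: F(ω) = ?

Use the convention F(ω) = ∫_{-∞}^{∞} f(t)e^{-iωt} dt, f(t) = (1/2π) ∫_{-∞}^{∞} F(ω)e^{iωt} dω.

F(ω) = \frac{1408 \omega^{2}}{\left(4 \omega^{2} + 121\right)^{2}}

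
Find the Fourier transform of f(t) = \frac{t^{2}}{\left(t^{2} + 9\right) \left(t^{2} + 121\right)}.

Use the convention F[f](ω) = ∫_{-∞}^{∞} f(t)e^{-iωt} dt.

F(ω) = \frac{\pi \left(11 - 3 e^{8 \left|{\omega}\right|}\right) e^{- 11 \left|{\omega}\right|}}{112}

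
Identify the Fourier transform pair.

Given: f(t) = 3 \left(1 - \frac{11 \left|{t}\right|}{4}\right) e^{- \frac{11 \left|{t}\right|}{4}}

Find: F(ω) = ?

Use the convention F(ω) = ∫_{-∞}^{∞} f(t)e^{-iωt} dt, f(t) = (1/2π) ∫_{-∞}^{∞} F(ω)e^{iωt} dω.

F(ω) = \frac{8448 \omega^{2}}{\left(16 \omega^{2} + 121\right)^{2}}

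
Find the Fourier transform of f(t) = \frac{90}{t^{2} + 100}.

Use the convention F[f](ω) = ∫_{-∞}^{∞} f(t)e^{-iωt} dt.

F(ω) = 9 \pi e^{- 10 \left|{\omega}\right|}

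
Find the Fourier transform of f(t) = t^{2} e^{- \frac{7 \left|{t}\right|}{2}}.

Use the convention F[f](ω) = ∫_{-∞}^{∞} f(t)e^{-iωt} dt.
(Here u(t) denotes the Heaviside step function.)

F(ω) = \frac{224 \left(49 - 12 \omega^{2}\right)}{\left(4 \omega^{2} + 49\right)^{3}}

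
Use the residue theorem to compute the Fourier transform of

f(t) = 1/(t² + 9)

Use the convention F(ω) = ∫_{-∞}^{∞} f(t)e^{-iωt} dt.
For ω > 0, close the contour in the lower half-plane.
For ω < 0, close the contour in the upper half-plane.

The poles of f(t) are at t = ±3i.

Let g(z) = f(z)e^{-iωz}; for large |z| the factor e^{-iωz} decays in the lower half-plane when ω > 0 and in the upper half-plane when ω < 0.

Case ω > 0 (lower half-plane, clockwise contour ⇒ F(ω) = -2πi·ΣRes):
  Res_{z = - 3 i} g(z) = \frac{i e^{- 3 \omega}}{6}
  F(ω) = -2πi·ΣRes = \frac{\pi e^{- 3 \omega}}{3}

Case ω < 0 (upper half-plane, counterclockwise contour ⇒ F(ω) = +2πi·ΣRes):
  Res_{z = 3 i} g(z) = - \frac{i e^{3 \omega}}{6}
  F(ω) = 2πi·ΣRes = \frac{\pi e^{3 \omega}}{3}

Both cases combine into a single formula in |ω|:

F(ω) = \frac{\pi e^{- 3 \left|{\omega}\right|}}{3}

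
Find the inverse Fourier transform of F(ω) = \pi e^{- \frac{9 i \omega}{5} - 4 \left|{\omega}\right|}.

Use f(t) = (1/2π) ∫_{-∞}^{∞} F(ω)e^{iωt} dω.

f(t) = \frac{4}{\left(t - \frac{9}{5}\right)^{2} + 16}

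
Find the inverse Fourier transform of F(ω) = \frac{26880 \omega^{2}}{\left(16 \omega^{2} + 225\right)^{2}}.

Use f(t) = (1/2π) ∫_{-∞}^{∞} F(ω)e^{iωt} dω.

f(t) = 7 \left(1 - \frac{15 \left|{t}\right|}{4}\right) e^{- \frac{15 \left|{t}\right|}{4}}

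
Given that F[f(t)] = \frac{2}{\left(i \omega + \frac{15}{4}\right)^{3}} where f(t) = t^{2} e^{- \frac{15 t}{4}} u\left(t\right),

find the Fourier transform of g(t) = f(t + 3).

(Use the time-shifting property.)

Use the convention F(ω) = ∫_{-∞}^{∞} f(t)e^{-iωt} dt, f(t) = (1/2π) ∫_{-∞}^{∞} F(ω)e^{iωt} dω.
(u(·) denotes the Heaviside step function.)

F[g](ω) = \frac{128 e^{3 i \omega}}{\left(4 i \omega + 15\right)^{3}}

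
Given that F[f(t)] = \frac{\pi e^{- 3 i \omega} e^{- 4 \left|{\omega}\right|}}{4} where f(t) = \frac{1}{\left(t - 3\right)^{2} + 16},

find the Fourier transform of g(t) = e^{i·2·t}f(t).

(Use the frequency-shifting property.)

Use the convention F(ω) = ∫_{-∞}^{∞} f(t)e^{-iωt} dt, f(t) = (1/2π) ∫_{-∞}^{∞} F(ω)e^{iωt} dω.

F[g](ω) = \frac{\pi e^{- 3 i \left(\omega - 2\right) - 4 \left|{\omega - 2}\right|}}{4}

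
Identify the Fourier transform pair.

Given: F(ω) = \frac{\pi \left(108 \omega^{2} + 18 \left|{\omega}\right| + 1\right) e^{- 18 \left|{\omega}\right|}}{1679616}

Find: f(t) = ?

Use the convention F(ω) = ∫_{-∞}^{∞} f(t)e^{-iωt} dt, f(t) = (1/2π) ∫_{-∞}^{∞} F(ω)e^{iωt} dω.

f(t) = \frac{3}{\left(t^{2} + 324\right)^{3}}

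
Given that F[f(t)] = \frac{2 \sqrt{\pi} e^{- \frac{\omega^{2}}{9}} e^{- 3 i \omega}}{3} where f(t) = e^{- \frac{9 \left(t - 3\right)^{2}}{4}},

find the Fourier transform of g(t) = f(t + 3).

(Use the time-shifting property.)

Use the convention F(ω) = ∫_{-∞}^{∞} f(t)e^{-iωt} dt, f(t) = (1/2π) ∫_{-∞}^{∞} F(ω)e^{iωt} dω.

F[g](ω) = \frac{2 \sqrt{\pi} e^{- \frac{\omega^{2}}{9}}}{3}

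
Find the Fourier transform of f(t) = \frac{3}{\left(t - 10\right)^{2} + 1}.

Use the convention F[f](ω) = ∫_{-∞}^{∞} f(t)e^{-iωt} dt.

F(ω) = 3 \pi e^{- 10 i \omega - \left|{\omega}\right|}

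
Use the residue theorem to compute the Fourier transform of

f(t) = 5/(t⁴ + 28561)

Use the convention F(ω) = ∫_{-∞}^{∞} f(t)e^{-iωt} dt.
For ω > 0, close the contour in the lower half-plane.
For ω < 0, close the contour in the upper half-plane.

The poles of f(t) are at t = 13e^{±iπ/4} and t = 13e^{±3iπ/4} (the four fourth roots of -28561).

Let g(z) = f(z)e^{-iωz}; for large |z| the factor e^{-iωz} decays in the lower half-plane when ω > 0 and in the upper half-plane when ω < 0.

Case ω > 0 (lower half-plane, clockwise contour ⇒ F(ω) = -2πi·ΣRes):
  Res_{z = - \frac{13 \sqrt{2}}{2} - \frac{13 \sqrt{2} i}{2}} g(z) = \frac{5 \sqrt{2} i \left(1 - i\right) e^{\frac{13 \sqrt{2} \omega \left(-1 + i\right)}{2}}}{17576}
  Res_{z = \frac{13 \sqrt{2}}{2} - \frac{13 \sqrt{2} i}{2}} g(z) = \frac{5 \sqrt{2} i \left(1 + i\right) e^{- \frac{13 \sqrt{2} \omega \left(1 + i\right)}{2}}}{17576}
  F(ω) = -2πi·ΣRes = \frac{5 \sqrt{2} \pi \left(1 - i\right) \left(e^{13 \sqrt{2} i \omega} + i\right) e^{- \frac{13 \sqrt{2} \omega \left(1 + i\right)}{2}}}{8788} = \frac{5 \pi e^{- \frac{13 \sqrt{2} \omega}{2}} \sin{\left(\frac{13 \sqrt{2} \omega}{2} + \frac{\pi}{4} \right)}}{2197}

Case ω < 0 (upper half-plane, counterclockwise contour ⇒ F(ω) = +2πi·ΣRes):
  Res_{z = \frac{13 \sqrt{2}}{2} + \frac{13 \sqrt{2} i}{2}} g(z) = \frac{5 \sqrt{2} i \left(-1 + i\right) e^{\frac{13 \sqrt{2} \omega \left(1 - i\right)}{2}}}{17576}
  Res_{z = - \frac{13 \sqrt{2}}{2} + \frac{13 \sqrt{2} i}{2}} g(z) = \frac{5 \sqrt{2} \left(1 - i\right) e^{\frac{13 \sqrt{2} \omega \left(1 + i\right)}{2}}}{17576}
  F(ω) = 2πi·ΣRes = - \frac{5 \sqrt{2} i \pi \left(i \left(1 - i\right) e^{\frac{13 \sqrt{2} \omega \left(1 - i\right)}{2}} - \left(1 - i\right) e^{\frac{13 \sqrt{2} \omega \left(1 + i\right)}{2}}\right)}{8788} = \frac{5 \pi e^{\frac{13 \sqrt{2} \omega}{2}} \cos{\left(\frac{13 \sqrt{2} \omega}{2} + \frac{\pi}{4} \right)}}{2197}

Both cases combine into a single formula in |ω|:

F(ω) = \frac{5 \pi e^{- \frac{13 \sqrt{2} \left|{\omega}\right|}{2}} \sin{\left(\frac{13 \sqrt{2} \left|{\omega}\right|}{2} + \frac{\pi}{4} \right)}}{2197}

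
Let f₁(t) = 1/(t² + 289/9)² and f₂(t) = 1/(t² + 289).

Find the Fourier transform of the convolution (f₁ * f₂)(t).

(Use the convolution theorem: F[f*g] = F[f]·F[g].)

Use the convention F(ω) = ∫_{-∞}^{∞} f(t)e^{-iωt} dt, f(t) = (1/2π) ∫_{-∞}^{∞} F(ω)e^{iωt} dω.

F[f₁*f₂](ω) = \frac{9 \pi^{2} \left(17 \left|{\omega}\right| + 3\right) e^{- \frac{68 \left|{\omega}\right|}{3}}}{167042}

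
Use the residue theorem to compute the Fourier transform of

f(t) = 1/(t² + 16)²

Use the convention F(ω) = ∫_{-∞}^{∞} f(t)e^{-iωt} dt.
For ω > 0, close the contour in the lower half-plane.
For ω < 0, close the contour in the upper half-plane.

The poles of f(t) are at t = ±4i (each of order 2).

Let g(z) = f(z)e^{-iωz}; for large |z| the factor e^{-iωz} decays in the lower half-plane when ω > 0 and in the upper half-plane when ω < 0.

Case ω > 0 (lower half-plane, clockwise contour ⇒ F(ω) = -2πi·ΣRes):
  Res_{z = - 4 i} g(z) = \frac{i \left(4 \omega + 1\right) e^{- 4 \omega}}{256} (pole of order 2)
  F(ω) = -2πi·ΣRes = \frac{\pi \left(4 \omega + 1\right) e^{- 4 \omega}}{128}

Case ω < 0 (upper half-plane, counterclockwise contour ⇒ F(ω) = +2πi·ΣRes):
  Res_{z = 4 i} g(z) = \frac{i \left(4 \omega - 1\right) e^{4 \omega}}{256} (pole of order 2)
  F(ω) = 2πi·ΣRes = \frac{\pi \left(1 - 4 \omega\right) e^{4 \omega}}{128}

Both cases combine into a single formula in |ω|:

F(ω) = \frac{\pi \left(4 \left|{\omega}\right| + 1\right) e^{- 4 \left|{\omega}\right|}}{128}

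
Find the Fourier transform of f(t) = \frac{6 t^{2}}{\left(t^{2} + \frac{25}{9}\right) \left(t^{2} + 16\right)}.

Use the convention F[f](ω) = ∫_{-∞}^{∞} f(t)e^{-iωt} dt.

F(ω) = \frac{216 \pi e^{- 4 \left|{\omega}\right|}}{119} - \frac{90 \pi e^{- \frac{5 \left|{\omega}\right|}{3}}}{119}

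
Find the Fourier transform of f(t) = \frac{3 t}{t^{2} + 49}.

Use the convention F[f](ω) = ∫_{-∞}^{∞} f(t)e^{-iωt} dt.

F(ω) = - 3 i \pi e^{- 7 \left|{\omega}\right|} \operatorname{sign}{\left(\omega \right)}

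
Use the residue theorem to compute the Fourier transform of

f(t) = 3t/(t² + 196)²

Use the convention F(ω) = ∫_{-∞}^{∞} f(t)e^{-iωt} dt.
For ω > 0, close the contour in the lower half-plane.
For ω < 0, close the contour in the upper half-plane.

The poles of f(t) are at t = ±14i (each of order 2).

Let g(z) = f(z)e^{-iωz}; for large |z| the factor e^{-iωz} decays in the lower half-plane when ω > 0 and in the upper half-plane when ω < 0.

Case ω > 0 (lower half-plane, clockwise contour ⇒ F(ω) = -2πi·ΣRes):
  Res_{z = - 14 i} g(z) = \frac{3 \omega e^{- 14 \omega}}{56} (pole of order 2)
  F(ω) = -2πi·ΣRes = - \frac{3 i \pi \omega e^{- 14 \omega}}{28}

Case ω < 0 (upper half-plane, counterclockwise contour ⇒ F(ω) = +2πi·ΣRes):
  Res_{z = 14 i} g(z) = - \frac{3 \omega e^{14 \omega}}{56} (pole of order 2)
  F(ω) = 2πi·ΣRes = - \frac{3 i \pi \omega e^{14 \omega}}{28}

Both cases combine into a single formula in |ω|:

F(ω) = - \frac{3 i \pi \omega e^{- 14 \left|{\omega}\right|}}{28}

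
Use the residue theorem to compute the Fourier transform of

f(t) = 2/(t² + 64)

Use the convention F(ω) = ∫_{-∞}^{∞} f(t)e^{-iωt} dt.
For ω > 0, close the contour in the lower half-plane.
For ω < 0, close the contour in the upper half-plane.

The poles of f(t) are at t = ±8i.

Let g(z) = f(z)e^{-iωz}; for large |z| the factor e^{-iωz} decays in the lower half-plane when ω > 0 and in the upper half-plane when ω < 0.

Case ω > 0 (lower half-plane, clockwise contour ⇒ F(ω) = -2πi·ΣRes):
  Res_{z = - 8 i} g(z) = \frac{i e^{- 8 \omega}}{8}
  F(ω) = -2πi·ΣRes = \frac{\pi e^{- 8 \omega}}{4}

Case ω < 0 (upper half-plane, counterclockwise contour ⇒ F(ω) = +2πi·ΣRes):
  Res_{z = 8 i} g(z) = - \frac{i e^{8 \omega}}{8}
  F(ω) = 2πi·ΣRes = \frac{\pi e^{8 \omega}}{4}

Both cases combine into a single formula in |ω|:

F(ω) = \frac{\pi e^{- 8 \left|{\omega}\right|}}{4}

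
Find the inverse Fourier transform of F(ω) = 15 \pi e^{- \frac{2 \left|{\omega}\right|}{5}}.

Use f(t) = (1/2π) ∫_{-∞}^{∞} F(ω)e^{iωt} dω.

f(t) = \frac{6}{t^{2} + \frac{4}{25}}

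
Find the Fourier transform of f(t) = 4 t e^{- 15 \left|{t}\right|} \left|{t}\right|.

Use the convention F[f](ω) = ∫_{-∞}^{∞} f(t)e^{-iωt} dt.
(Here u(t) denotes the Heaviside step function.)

F(ω) = \frac{16 i \omega \left(\omega^{2} - 675\right)}{\left(\omega^{2} + 225\right)^{3}}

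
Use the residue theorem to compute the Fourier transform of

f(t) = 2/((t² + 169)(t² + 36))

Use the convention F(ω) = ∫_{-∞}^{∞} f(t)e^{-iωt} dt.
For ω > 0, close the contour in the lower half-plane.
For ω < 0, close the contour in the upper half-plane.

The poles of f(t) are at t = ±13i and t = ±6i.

Let g(z) = f(z)e^{-iωz}; for large |z| the factor e^{-iωz} decays in the lower half-plane when ω > 0 and in the upper half-plane when ω < 0.

Case ω > 0 (lower half-plane, clockwise contour ⇒ F(ω) = -2πi·ΣRes):
  Res_{z = - 13 i} g(z) = - \frac{i e^{- 13 \omega}}{1729}
  Res_{z = - 6 i} g(z) = \frac{i e^{- 6 \omega}}{798}
  F(ω) = -2πi·ΣRes = \frac{\pi \left(13 e^{7 \omega} - 6\right) e^{- 13 \omega}}{5187}

Case ω < 0 (upper half-plane, counterclockwise contour ⇒ F(ω) = +2πi·ΣRes):
  Res_{z = 13 i} g(z) = \frac{i e^{13 \omega}}{1729}
  Res_{z = 6 i} g(z) = - \frac{i e^{6 \omega}}{798}
  F(ω) = 2πi·ΣRes = \frac{\pi \left(13 - 6 e^{7 \omega}\right) e^{6 \omega}}{5187}

Both cases combine into a single formula in |ω|:

F(ω) = \frac{\pi \left(13 e^{7 \left|{\omega}\right|} - 6\right) e^{- 13 \left|{\omega}\right|}}{5187}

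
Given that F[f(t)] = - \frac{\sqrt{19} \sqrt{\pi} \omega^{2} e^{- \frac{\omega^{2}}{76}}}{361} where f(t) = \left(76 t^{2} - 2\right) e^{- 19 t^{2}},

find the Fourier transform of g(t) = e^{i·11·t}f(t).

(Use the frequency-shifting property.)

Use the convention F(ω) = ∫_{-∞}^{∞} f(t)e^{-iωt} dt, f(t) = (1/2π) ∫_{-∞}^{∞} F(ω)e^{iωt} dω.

F[g](ω) = - \frac{\sqrt{19} \sqrt{\pi} \left(\omega - 11\right)^{2} e^{- \frac{\left(\omega - 11\right)^{2}}{76}}}{361}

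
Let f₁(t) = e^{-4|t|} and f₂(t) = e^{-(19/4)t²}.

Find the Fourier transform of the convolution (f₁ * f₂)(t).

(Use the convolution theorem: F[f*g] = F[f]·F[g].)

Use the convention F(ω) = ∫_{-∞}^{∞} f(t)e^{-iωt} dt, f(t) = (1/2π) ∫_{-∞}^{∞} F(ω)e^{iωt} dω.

F[f₁*f₂](ω) = \frac{16 \sqrt{19} \sqrt{\pi} e^{- \frac{\omega^{2}}{19}}}{19 \left(\omega^{2} + 16\right)}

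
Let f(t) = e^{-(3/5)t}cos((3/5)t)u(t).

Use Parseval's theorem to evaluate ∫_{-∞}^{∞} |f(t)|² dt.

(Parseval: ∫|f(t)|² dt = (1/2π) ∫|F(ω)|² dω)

∫|f(t)|² dt = \frac{5}{8}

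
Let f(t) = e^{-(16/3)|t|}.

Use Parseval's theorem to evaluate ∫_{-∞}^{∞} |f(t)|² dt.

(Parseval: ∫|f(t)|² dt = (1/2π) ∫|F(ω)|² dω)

∫|f(t)|² dt = \frac{3}{16}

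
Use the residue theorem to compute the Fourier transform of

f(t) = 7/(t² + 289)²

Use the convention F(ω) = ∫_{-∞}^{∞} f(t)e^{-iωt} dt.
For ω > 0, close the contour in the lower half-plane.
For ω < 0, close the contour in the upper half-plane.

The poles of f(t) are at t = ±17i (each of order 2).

Let g(z) = f(z)e^{-iωz}; for large |z| the factor e^{-iωz} decays in the lower half-plane when ω > 0 and in the upper half-plane when ω < 0.

Case ω > 0 (lower half-plane, clockwise contour ⇒ F(ω) = -2πi·ΣRes):
  Res_{z = - 17 i} g(z) = \frac{7 i \left(17 \omega + 1\right) e^{- 17 \omega}}{19652} (pole of order 2)
  F(ω) = -2πi·ΣRes = \frac{7 \pi \left(17 \omega + 1\right) e^{- 17 \omega}}{9826}

Case ω < 0 (upper half-plane, counterclockwise contour ⇒ F(ω) = +2πi·ΣRes):
  Res_{z = 17 i} g(z) = \frac{7 i \left(17 \omega - 1\right) e^{17 \omega}}{19652} (pole of order 2)
  F(ω) = 2πi·ΣRes = \frac{7 \pi \left(1 - 17 \omega\right) e^{17 \omega}}{9826}

Both cases combine into a single formula in |ω|:

F(ω) = \frac{7 \pi \left(17 \left|{\omega}\right| + 1\right) e^{- 17 \left|{\omega}\right|}}{9826}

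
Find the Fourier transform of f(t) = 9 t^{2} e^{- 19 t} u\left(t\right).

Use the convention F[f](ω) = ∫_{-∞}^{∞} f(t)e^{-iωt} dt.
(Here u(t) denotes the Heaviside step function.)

F(ω) = \frac{18}{\left(i \omega + 19\right)^{3}}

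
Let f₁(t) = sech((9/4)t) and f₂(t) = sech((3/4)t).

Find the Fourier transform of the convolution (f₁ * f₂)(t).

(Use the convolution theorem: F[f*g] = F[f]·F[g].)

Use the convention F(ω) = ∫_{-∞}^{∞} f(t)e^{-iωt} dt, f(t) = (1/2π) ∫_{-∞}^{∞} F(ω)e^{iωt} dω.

F[f₁*f₂](ω) = \frac{16 \pi^{2}}{27 \cosh{\left(\frac{2 \pi \omega}{9} \right)} \cosh{\left(\frac{2 \pi \omega}{3} \right)}}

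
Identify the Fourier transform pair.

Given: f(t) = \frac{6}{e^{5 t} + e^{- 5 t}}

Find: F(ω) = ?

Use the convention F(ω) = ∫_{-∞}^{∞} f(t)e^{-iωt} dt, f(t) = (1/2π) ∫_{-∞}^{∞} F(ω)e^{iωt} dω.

F(ω) = \frac{3 \pi}{5 \cosh{\left(\frac{\pi \omega}{10} \right)}}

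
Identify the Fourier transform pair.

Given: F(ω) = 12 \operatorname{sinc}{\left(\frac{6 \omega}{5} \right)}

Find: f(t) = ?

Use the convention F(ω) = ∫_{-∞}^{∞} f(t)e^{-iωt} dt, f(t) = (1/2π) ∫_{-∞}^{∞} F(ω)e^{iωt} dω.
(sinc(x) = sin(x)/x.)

f(t) = 5 \left(\begin{cases} 1 & \text{for}\: \left|{t}\right| < \frac{6}{5} \\0 & \text{otherwise} \end{cases}\right)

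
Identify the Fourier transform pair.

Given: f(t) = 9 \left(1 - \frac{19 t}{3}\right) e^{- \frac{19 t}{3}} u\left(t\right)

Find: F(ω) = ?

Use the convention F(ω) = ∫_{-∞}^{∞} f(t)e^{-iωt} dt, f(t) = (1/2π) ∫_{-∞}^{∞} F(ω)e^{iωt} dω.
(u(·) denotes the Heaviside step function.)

F(ω) = \frac{81 i \omega}{- 9 \omega^{2} + 114 i \omega + 361}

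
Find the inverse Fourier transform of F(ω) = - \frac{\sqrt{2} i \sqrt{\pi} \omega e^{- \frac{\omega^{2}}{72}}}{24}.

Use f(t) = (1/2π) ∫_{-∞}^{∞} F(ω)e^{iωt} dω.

f(t) = 9 t e^{- 18 t^{2}}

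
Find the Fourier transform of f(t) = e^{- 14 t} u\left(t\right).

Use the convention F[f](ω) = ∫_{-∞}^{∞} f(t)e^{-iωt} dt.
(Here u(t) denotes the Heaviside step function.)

F(ω) = \frac{1}{i \omega + 14}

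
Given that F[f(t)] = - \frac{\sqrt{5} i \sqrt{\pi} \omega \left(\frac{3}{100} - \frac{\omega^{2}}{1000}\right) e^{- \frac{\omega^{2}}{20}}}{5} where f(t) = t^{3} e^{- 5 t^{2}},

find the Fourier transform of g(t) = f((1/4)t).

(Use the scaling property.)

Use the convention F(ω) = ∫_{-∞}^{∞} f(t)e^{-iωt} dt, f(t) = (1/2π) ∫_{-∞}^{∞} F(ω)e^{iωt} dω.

F[g](ω) = \frac{4 \sqrt{5} i \sqrt{\pi} \omega \left(8 \omega^{2} - 15\right) e^{- \frac{4 \omega^{2}}{5}}}{625}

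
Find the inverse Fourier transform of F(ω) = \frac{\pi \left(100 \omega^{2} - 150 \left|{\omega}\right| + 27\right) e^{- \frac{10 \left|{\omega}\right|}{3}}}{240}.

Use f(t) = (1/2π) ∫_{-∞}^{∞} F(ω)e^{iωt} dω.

f(t) = \frac{t^{4}}{\left(t^{2} + \frac{100}{9}\right)^{3}}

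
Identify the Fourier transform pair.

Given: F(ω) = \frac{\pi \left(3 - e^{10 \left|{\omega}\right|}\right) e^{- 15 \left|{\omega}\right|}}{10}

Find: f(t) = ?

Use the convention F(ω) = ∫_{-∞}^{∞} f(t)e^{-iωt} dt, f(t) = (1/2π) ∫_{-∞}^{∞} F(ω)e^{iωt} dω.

f(t) = \frac{4 t^{2}}{\left(t^{2} + 25\right) \left(t^{2} + 225\right)}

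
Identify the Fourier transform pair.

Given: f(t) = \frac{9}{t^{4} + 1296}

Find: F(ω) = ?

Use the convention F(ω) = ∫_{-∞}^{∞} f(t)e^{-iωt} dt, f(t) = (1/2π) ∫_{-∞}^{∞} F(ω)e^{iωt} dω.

F(ω) = \frac{\pi e^{- 3 \sqrt{2} \left|{\omega}\right|} \sin{\left(3 \sqrt{2} \left|{\omega}\right| + \frac{\pi}{4} \right)}}{24}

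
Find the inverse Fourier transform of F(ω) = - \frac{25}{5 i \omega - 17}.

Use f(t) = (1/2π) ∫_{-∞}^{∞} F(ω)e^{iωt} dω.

f(t) = 5 e^{\frac{17 t}{5}} u\left(- t\right)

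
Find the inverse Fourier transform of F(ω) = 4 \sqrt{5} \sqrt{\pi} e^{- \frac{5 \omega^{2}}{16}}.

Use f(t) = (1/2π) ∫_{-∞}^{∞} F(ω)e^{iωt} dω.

f(t) = 8 e^{- \frac{4 t^{2}}{5}}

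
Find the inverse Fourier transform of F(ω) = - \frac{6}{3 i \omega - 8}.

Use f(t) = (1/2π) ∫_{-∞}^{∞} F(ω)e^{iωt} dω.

f(t) = 2 e^{\frac{8 t}{3}} u\left(- t\right)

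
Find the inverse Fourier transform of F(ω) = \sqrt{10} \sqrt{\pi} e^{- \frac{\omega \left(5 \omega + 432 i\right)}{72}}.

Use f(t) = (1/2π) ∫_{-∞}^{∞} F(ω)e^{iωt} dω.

f(t) = 6 e^{- \frac{18 \left(t - 6\right)^{2}}{5}}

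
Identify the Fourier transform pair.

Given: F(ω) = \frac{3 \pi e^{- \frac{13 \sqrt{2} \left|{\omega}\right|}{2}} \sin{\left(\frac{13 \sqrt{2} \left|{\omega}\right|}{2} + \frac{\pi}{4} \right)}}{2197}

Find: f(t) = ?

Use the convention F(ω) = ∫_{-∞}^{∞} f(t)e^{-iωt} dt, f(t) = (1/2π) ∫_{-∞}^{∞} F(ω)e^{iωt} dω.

f(t) = \frac{3}{t^{4} + 28561}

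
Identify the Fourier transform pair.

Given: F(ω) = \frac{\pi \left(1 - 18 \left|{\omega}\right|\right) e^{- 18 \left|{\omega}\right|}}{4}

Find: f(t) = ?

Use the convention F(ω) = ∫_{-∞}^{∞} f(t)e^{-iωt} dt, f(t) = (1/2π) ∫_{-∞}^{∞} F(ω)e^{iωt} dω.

f(t) = \frac{9 t^{2}}{\left(t^{2} + 324\right)^{2}}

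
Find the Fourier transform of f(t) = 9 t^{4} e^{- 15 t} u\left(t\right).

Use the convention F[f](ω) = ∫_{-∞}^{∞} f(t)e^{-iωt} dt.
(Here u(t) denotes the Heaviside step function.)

F(ω) = \frac{216}{\left(i \omega + 15\right)^{5}}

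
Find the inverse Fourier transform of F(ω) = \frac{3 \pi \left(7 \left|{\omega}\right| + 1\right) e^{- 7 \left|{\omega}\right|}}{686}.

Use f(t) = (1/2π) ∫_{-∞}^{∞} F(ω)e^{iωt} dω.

f(t) = \frac{3}{\left(t^{2} + 49\right)^{2}}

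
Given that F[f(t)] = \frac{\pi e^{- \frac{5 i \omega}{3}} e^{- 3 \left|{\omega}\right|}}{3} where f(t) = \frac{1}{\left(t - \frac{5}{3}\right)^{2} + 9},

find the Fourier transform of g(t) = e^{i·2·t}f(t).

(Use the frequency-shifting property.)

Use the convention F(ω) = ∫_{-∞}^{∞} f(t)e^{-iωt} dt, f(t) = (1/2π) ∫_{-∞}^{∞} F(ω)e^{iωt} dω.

F[g](ω) = \frac{\pi e^{- \frac{5 i \left(\omega - 2\right)}{3} - 3 \left|{\omega - 2}\right|}}{3}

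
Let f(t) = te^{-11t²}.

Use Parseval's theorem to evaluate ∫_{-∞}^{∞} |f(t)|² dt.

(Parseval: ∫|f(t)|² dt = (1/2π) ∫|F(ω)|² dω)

∫|f(t)|² dt = \frac{\sqrt{22} \sqrt{\pi}}{968}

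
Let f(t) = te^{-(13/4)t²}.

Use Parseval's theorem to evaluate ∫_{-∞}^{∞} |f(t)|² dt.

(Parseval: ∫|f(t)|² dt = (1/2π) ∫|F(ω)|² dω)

∫|f(t)|² dt = \frac{\sqrt{26} \sqrt{\pi}}{169}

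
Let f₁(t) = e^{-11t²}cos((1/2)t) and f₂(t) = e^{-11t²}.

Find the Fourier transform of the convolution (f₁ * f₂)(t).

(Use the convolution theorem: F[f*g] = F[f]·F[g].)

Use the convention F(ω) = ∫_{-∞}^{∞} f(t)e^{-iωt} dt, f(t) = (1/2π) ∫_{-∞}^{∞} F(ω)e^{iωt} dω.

F[f₁*f₂](ω) = \frac{\pi \left(e^{\frac{\omega}{22}} + 1\right) e^{- \frac{\omega^{2}}{22} - \frac{\omega}{44} - \frac{1}{176}}}{22}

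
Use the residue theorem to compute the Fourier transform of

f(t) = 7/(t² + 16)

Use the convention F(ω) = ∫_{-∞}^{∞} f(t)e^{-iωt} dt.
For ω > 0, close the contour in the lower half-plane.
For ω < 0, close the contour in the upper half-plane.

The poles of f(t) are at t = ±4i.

Let g(z) = f(z)e^{-iωz}; for large |z| the factor e^{-iωz} decays in the lower half-plane when ω > 0 and in the upper half-plane when ω < 0.

Case ω > 0 (lower half-plane, clockwise contour ⇒ F(ω) = -2πi·ΣRes):
  Res_{z = - 4 i} g(z) = \frac{7 i e^{- 4 \omega}}{8}
  F(ω) = -2πi·ΣRes = \frac{7 \pi e^{- 4 \omega}}{4}

Case ω < 0 (upper half-plane, counterclockwise contour ⇒ F(ω) = +2πi·ΣRes):
  Res_{z = 4 i} g(z) = - \frac{7 i e^{4 \omega}}{8}
  F(ω) = 2πi·ΣRes = \frac{7 \pi e^{4 \omega}}{4}

Both cases combine into a single formula in |ω|:

F(ω) = \frac{7 \pi e^{- 4 \left|{\omega}\right|}}{4}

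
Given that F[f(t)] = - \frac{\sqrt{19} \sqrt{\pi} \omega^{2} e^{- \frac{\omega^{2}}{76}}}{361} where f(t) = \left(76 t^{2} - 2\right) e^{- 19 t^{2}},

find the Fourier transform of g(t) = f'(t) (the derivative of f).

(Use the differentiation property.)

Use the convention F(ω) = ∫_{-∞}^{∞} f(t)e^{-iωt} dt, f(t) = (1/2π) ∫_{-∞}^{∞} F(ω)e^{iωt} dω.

F[g](ω) = - \frac{\sqrt{19} i \sqrt{\pi} \omega^{3} e^{- \frac{\omega^{2}}{76}}}{361}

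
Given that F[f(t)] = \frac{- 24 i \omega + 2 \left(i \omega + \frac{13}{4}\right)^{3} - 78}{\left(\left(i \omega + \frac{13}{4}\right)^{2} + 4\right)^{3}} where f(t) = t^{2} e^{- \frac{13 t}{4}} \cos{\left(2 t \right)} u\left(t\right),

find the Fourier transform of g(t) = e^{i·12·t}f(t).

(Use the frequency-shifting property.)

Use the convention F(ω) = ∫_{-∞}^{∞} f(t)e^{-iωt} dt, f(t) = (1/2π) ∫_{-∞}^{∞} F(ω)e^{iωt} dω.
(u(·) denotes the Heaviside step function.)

F[g](ω) = \frac{128 \left(768 i \left(12 - \omega\right) + \left(4 i \left(\omega - 12\right) + 13\right)^{3} - 2496\right)}{\left(\left(4 i \left(\omega - 12\right) + 13\right)^{2} + 64\right)^{3}}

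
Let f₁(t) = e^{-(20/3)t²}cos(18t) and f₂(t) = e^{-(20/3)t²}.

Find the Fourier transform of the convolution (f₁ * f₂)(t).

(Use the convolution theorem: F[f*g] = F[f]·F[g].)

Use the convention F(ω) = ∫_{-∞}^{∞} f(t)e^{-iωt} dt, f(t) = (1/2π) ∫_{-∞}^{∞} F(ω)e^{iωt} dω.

F[f₁*f₂](ω) = \frac{3 \pi \left(e^{\frac{27 \omega}{10}} + 1\right) e^{- \frac{3 \omega^{2}}{40} - \frac{27 \omega}{20} - \frac{243}{20}}}{40}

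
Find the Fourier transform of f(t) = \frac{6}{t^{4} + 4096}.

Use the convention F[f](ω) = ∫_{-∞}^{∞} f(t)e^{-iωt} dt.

F(ω) = \frac{3 \pi e^{- 4 \sqrt{2} \left|{\omega}\right|} \sin{\left(4 \sqrt{2} \left|{\omega}\right| + \frac{\pi}{4} \right)}}{256}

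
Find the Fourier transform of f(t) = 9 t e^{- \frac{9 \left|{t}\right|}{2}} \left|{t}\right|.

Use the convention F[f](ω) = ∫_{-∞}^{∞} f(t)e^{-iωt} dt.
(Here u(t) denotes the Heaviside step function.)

F(ω) = \frac{576 i \omega \left(4 \omega^{2} - 243\right)}{\left(4 \omega^{2} + 81\right)^{3}}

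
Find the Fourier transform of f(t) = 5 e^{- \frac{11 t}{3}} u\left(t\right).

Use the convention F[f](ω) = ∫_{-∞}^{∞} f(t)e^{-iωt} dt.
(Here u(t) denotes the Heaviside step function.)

F(ω) = \frac{15}{3 i \omega + 11}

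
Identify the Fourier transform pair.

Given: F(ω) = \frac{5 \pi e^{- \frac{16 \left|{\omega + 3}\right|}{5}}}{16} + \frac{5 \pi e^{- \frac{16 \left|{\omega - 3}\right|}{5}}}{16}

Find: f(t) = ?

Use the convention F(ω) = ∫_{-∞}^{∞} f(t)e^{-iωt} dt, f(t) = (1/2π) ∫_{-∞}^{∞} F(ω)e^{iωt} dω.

f(t) = \frac{2 \cos{\left(3 t \right)}}{t^{2} + \frac{256}{25}}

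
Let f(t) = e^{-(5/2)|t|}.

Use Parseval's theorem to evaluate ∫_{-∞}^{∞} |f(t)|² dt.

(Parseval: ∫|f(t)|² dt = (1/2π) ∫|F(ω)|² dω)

∫|f(t)|² dt = \frac{2}{5}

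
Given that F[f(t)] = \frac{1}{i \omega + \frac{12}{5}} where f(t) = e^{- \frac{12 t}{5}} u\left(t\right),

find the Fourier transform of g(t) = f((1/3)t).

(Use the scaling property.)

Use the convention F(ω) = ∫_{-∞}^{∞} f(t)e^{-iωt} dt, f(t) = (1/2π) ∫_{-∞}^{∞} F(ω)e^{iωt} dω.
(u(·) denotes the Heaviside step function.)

F[g](ω) = \frac{5}{5 i \omega + 4}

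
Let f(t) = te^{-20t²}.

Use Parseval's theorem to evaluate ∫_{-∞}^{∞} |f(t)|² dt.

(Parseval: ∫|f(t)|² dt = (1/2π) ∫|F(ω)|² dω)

∫|f(t)|² dt = \frac{\sqrt{10} \sqrt{\pi}}{1600}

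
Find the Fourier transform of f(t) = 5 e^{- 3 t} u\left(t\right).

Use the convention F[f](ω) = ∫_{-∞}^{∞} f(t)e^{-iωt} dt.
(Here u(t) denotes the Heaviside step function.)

F(ω) = \frac{5}{i \omega + 3}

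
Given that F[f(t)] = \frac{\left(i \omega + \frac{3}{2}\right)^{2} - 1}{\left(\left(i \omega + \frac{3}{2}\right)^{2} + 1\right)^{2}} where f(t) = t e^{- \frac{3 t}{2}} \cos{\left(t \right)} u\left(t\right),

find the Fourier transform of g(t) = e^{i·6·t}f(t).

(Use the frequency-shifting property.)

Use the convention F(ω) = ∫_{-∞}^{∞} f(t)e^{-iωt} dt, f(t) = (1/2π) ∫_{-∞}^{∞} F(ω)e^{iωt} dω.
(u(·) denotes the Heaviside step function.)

F[g](ω) = \frac{4 \left(\left(2 i \left(\omega - 6\right) + 3\right)^{2} - 4\right)}{\left(\left(2 i \left(\omega - 6\right) + 3\right)^{2} + 4\right)^{2}}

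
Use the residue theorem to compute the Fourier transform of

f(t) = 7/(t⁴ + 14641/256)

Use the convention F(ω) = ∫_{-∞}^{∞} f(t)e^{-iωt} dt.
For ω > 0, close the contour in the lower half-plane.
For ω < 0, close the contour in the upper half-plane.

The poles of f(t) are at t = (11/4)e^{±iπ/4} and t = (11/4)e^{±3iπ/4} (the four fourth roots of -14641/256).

Let g(z) = f(z)e^{-iωz}; for large |z| the factor e^{-iωz} decays in the lower half-plane when ω > 0 and in the upper half-plane when ω < 0.

Case ω > 0 (lower half-plane, clockwise contour ⇒ F(ω) = -2πi·ΣRes):
  Res_{z = - \frac{11 \sqrt{2}}{8} - \frac{11 \sqrt{2} i}{8}} g(z) = \frac{56 \sqrt{2} \left(1 + i\right) e^{\frac{11 \sqrt{2} \omega \left(-1 + i\right)}{8}}}{1331}
  Res_{z = \frac{11 \sqrt{2}}{8} - \frac{11 \sqrt{2} i}{8}} g(z) = \frac{56 \sqrt{2} \left(-1 + i\right) e^{- \frac{11 \sqrt{2} \omega \left(1 + i\right)}{8}}}{1331}
  F(ω) = -2πi·ΣRes = \frac{112 \sqrt{2} \pi \left(\left(1 - i\right) e^{\frac{11 \sqrt{2} i \omega}{4}} + 1 + i\right) e^{- \frac{11 \sqrt{2} \omega \left(1 + i\right)}{8}}}{1331} = \frac{448 \pi e^{- \frac{11 \sqrt{2} \omega}{8}} \sin{\left(\frac{11 \sqrt{2} \omega}{8} + \frac{\pi}{4} \right)}}{1331}

Case ω < 0 (upper half-plane, counterclockwise contour ⇒ F(ω) = +2πi·ΣRes):
  Res_{z = \frac{11 \sqrt{2}}{8} + \frac{11 \sqrt{2} i}{8}} g(z) = - \frac{56 \sqrt{2} \left(1 + i\right) e^{\frac{11 \sqrt{2} \omega \left(1 - i\right)}{8}}}{1331}
  Res_{z = - \frac{11 \sqrt{2}}{8} + \frac{11 \sqrt{2} i}{8}} g(z) = \frac{56 \sqrt{2} \left(1 - i\right) e^{\frac{11 \sqrt{2} \omega \left(1 + i\right)}{8}}}{1331}
  F(ω) = 2πi·ΣRes = - \frac{112 \sqrt{2} i \pi \left(\left(1 + i\right) e^{\frac{11 \sqrt{2} \omega \left(1 - i\right)}{8}} - \left(1 - i\right) e^{\frac{11 \sqrt{2} \omega \left(1 + i\right)}{8}}\right)}{1331} = \frac{448 \pi e^{\frac{11 \sqrt{2} \omega}{8}} \cos{\left(\frac{11 \sqrt{2} \omega}{8} + \frac{\pi}{4} \right)}}{1331}

Both cases combine into a single formula in |ω|:

F(ω) = \frac{448 \pi e^{- \frac{11 \sqrt{2} \left|{\omega}\right|}{8}} \sin{\left(\frac{11 \sqrt{2} \left|{\omega}\right|}{8} + \frac{\pi}{4} \right)}}{1331}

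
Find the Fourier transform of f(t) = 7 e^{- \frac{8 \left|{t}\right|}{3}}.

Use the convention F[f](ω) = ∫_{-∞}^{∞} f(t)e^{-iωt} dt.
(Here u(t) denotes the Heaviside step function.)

F(ω) = \frac{336}{9 \omega^{2} + 64}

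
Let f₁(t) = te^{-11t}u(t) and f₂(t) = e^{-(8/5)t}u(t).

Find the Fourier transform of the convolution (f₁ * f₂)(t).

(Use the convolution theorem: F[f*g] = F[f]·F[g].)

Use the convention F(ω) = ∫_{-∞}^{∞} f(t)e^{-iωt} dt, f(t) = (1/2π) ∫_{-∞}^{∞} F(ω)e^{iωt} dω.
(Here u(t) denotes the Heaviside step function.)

F[f₁*f₂](ω) = \frac{5}{\left(i \omega + 11\right)^{2} \left(5 i \omega + 8\right)}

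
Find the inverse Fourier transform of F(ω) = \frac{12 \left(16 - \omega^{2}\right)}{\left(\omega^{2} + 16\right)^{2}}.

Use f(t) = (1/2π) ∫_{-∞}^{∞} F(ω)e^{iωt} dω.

f(t) = 6 e^{- 4 \left|{t}\right|} \left|{t}\right|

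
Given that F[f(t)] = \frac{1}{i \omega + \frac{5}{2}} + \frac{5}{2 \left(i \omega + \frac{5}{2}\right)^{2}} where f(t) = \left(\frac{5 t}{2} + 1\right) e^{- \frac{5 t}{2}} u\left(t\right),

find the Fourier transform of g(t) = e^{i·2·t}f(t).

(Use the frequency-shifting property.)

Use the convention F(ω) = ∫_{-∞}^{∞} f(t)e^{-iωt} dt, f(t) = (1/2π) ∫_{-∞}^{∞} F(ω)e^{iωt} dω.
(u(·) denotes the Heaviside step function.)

F[g](ω) = \frac{- 4 i \omega - 20 + 8 i}{4 \omega^{2} + \omega \left(-16 - 20 i\right) - 9 + 40 i}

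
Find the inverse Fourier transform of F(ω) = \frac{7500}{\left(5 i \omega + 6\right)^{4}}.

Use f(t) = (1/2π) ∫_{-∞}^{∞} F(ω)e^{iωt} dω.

f(t) = 2 t^{3} e^{- \frac{6 t}{5}} u\left(t\right)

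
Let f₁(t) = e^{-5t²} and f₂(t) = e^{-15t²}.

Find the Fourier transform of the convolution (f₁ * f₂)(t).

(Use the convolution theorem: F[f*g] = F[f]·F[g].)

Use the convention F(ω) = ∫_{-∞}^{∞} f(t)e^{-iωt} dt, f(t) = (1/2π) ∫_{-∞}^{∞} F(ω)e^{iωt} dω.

F[f₁*f₂](ω) = \frac{\sqrt{3} \pi e^{- \frac{\omega^{2}}{15}}}{15}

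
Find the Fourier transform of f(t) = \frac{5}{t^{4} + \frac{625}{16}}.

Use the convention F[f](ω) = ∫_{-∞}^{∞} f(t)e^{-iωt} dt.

F(ω) = \frac{8 \pi e^{- \frac{5 \sqrt{2} \left|{\omega}\right|}{4}} \sin{\left(\frac{5 \sqrt{2} \left|{\omega}\right|}{4} + \frac{\pi}{4} \right)}}{25}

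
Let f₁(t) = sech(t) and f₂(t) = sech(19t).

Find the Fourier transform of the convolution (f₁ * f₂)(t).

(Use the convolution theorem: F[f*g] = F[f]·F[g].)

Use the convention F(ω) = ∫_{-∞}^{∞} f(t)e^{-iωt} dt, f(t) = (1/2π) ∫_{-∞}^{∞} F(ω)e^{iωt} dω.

F[f₁*f₂](ω) = \frac{\pi^{2}}{19 \cosh{\left(\frac{\pi \omega}{38} \right)} \cosh{\left(\frac{\pi \omega}{2} \right)}}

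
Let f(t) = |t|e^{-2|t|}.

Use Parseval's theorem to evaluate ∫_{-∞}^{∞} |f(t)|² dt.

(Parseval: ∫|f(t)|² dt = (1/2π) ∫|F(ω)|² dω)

∫|f(t)|² dt = \frac{1}{16}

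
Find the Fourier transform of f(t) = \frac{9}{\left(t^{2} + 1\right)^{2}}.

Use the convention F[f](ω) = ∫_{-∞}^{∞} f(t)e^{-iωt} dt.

F(ω) = \frac{9 \pi \left(\left|{\omega}\right| + 1\right) e^{- \left|{\omega}\right|}}{2}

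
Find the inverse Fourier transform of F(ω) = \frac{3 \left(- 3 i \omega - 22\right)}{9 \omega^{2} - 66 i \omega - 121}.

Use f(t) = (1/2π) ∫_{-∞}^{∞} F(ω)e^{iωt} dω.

f(t) = \left(\frac{11 t}{3} + 1\right) e^{- \frac{11 t}{3}} u\left(t\right)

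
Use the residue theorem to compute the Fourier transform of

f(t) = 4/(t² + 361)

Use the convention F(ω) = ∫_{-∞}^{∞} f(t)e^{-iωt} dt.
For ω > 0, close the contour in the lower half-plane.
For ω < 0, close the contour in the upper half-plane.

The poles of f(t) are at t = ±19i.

Let g(z) = f(z)e^{-iωz}; for large |z| the factor e^{-iωz} decays in the lower half-plane when ω > 0 and in the upper half-plane when ω < 0.

Case ω > 0 (lower half-plane, clockwise contour ⇒ F(ω) = -2πi·ΣRes):
  Res_{z = - 19 i} g(z) = \frac{2 i e^{- 19 \omega}}{19}
  F(ω) = -2πi·ΣRes = \frac{4 \pi e^{- 19 \omega}}{19}

Case ω < 0 (upper half-plane, counterclockwise contour ⇒ F(ω) = +2πi·ΣRes):
  Res_{z = 19 i} g(z) = - \frac{2 i e^{19 \omega}}{19}
  F(ω) = 2πi·ΣRes = \frac{4 \pi e^{19 \omega}}{19}

Both cases combine into a single formula in |ω|:

F(ω) = \frac{4 \pi e^{- 19 \left|{\omega}\right|}}{19}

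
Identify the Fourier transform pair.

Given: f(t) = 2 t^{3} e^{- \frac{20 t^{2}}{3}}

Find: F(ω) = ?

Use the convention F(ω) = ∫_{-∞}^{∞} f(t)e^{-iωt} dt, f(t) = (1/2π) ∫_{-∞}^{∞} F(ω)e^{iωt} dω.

F(ω) = \frac{27 \sqrt{15} i \sqrt{\pi} \omega \left(\omega^{2} - 40\right) e^{- \frac{3 \omega^{2}}{80}}}{320000}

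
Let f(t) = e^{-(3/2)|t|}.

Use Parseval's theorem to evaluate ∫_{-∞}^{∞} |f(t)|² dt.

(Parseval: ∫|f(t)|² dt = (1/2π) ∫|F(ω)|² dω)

∫|f(t)|² dt = \frac{2}{3}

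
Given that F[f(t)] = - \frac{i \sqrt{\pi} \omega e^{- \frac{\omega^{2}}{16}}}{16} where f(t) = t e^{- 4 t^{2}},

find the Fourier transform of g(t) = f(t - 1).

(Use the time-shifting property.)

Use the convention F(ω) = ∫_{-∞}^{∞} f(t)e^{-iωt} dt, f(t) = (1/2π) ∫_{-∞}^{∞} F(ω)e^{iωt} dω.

F[g](ω) = - \frac{i \sqrt{\pi} \omega e^{- \omega \left(\frac{\omega}{16} + i\right)}}{16}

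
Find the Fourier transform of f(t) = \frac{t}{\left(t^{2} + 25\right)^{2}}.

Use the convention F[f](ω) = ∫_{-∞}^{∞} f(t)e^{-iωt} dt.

F(ω) = - \frac{i \pi \omega e^{- 5 \left|{\omega}\right|}}{10}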